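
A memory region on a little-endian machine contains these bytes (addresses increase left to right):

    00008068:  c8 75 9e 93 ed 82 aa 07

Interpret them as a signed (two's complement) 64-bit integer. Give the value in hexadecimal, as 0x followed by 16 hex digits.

0x07AA82ED939E75C8

Little-endian stores the least-significant byte at the lowest address.
Reassemble most-significant byte first: 07 AA 82 ED 93 9E 75 C8 → 0x07AA82ED939E75C8.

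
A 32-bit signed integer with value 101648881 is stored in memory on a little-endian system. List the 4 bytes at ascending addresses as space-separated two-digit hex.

101648881 in hexadecimal, padded to 32 bits, is 0x060F09F1.
Split into bytes (most-significant first): 06 0F 09 F1.
Little-endian stores the least-significant byte at the lowest address.
So at ascending addresses the bytes are F1 09 0F 06.

F1 09 0F 06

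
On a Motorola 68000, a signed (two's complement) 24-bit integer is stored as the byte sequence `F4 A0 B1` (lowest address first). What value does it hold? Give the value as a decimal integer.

-745295

Big-endian: lowest address holds the most-significant byte.
The bytes are already most-significant first: 0xF4A0B1.
Top bit is set, so as a signed 24-bit value this is 0xF4A0B1 − 2^24 = -745295.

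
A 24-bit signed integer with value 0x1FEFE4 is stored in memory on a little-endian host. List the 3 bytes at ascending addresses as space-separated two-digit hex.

Split into bytes (most-significant first): 1F EF E4.
Little-endian stores the least-significant byte at the lowest address.
So at ascending addresses the bytes are E4 EF 1F.

E4 EF 1F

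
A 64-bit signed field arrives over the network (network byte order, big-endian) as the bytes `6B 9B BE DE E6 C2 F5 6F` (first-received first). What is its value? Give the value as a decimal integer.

Big-endian: lowest address holds the most-significant byte.
The bytes are already most-significant first: 0x6B9BBEDEE6C2F56F.
0x6B9BBEDEE6C2F56F = 7754001048011994479.

7754001048011994479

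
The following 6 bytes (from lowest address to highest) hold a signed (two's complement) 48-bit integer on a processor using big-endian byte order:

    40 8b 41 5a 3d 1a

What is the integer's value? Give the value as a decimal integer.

Big-endian stores the most-significant byte at the lowest address.
The bytes are already most-significant first: 0x408B415A3D1A.
0x408B415A3D1A = 70966841064730.

70966841064730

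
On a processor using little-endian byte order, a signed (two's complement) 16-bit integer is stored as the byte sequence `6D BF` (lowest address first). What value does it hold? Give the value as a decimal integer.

In little-endian order the low byte comes first in memory.
Reassemble most-significant byte first: BF 6D → 0xBF6D.
Top bit is set, so as a signed 16-bit value this is 0xBF6D − 2^16 = -16531.

-16531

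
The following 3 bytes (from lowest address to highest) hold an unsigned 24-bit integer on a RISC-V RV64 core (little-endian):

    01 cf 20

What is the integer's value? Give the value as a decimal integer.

2150145

Little-endian: lowest address holds the least-significant byte.
Reassemble most-significant byte first: 20 CF 01 → 0x20CF01.
0x20CF01 = 2150145.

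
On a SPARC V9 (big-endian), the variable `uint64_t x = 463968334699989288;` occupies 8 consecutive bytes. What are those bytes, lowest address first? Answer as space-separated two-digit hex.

06 70 58 BE 00 D2 89 28

463968334699989288 in hexadecimal, padded to 64 bits, is 0x067058BE00D28928.
Split into bytes (most-significant first): 06 70 58 BE 00 D2 89 28.
Big-endian: lowest address holds the most-significant byte.
So the memory order matches the most-significant-first order: 06 70 58 BE 00 D2 89 28.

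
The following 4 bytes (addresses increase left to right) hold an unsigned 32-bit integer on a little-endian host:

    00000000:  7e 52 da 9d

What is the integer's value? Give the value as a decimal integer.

Little-endian stores the least-significant byte at the lowest address.
Reassemble most-significant byte first: 9D DA 52 7E → 0x9DDA527E.
0x9DDA527E = 2648330878.

2648330878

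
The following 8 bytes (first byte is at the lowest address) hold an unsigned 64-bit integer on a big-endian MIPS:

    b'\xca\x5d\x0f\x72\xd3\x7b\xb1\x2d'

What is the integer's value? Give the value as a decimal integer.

14581828154344321325

Big-endian: lowest address holds the most-significant byte.
The bytes are already most-significant first: 0xCA5D0F72D37BB12D.
0xCA5D0F72D37BB12D = 14581828154344321325.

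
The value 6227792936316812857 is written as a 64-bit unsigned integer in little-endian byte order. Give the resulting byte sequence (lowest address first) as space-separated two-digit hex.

39 BE D9 E7 AD 90 6D 56

6227792936316812857 in hexadecimal, padded to 64 bits, is 0x566D90ADE7D9BE39.
Split into bytes (most-significant first): 56 6D 90 AD E7 D9 BE 39.
Little-endian: lowest address holds the least-significant byte.
So at ascending addresses the bytes are 39 BE D9 E7 AD 90 6D 56.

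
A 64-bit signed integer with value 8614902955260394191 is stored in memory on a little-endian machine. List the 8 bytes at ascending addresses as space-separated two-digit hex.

8614902955260394191 in hexadecimal, padded to 64 bits, is 0x778E489816C23ACF.
Split into bytes (most-significant first): 77 8E 48 98 16 C2 3A CF.
Little-endian stores the least-significant byte at the lowest address.
So at ascending addresses the bytes are CF 3A C2 16 98 48 8E 77.

CF 3A C2 16 98 48 8E 77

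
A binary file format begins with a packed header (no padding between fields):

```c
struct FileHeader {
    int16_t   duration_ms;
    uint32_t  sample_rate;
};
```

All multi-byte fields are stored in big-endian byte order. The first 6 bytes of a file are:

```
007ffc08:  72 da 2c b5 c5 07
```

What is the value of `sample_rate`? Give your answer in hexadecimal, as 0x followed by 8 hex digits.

`sample_rate` follows `duration_ms` (2 bytes), so it starts at byte offset 2 and occupies 4 bytes.
Bytes at offsets 2..5: 2C B5 C5 07.
Big-endian stores the most-significant byte at the lowest address.
The bytes are already most-significant first: 0x2CB5C507.

0x2CB5C507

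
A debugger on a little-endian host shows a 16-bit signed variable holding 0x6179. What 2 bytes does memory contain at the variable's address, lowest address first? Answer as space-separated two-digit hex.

Split into bytes (most-significant first): 61 79.
Little-endian stores the least-significant byte at the lowest address.
So at ascending addresses the bytes are 79 61.

79 61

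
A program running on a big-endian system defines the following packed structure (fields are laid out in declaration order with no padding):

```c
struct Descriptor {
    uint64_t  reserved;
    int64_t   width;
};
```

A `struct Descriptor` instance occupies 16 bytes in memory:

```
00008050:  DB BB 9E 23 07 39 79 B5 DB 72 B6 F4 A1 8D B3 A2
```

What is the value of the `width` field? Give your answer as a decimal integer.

-2633841670259625054

`width` follows `reserved` (8 bytes), so it starts at byte offset 8 and occupies 8 bytes.
Bytes at offsets 8..15: DB 72 B6 F4 A1 8D B3 A2.
In big-endian order the high byte comes first in memory.
The bytes are already most-significant first: 0xDB72B6F4A18DB3A2.
Top bit is set, so as a signed 64-bit value this is 0xDB72B6F4A18DB3A2 − 2^64 = -2633841670259625054.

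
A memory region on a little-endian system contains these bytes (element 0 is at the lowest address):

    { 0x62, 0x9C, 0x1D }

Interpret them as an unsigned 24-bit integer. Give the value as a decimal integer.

1940578

In little-endian order the low byte comes first in memory.
Reassemble most-significant byte first: 1D 9C 62 → 0x1D9C62.
0x1D9C62 = 1940578.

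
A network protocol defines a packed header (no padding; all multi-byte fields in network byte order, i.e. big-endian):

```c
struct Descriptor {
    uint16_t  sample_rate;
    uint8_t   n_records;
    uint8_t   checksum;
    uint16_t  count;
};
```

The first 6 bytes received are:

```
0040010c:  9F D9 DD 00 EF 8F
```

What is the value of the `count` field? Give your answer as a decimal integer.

`count` follows `sample_rate` (2 B), `n_records` (1 B), `checksum` (1 B), so it starts at offset 2 + 1 + 1 = 4 and occupies 2 bytes.
Bytes at offsets 4..5: EF 8F.
Big-endian: lowest address holds the most-significant byte.
The bytes are already most-significant first: 0xEF8F.
0xEF8F = 61327.

61327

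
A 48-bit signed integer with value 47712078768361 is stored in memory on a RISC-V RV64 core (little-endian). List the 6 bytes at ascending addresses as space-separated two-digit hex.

47712078768361 in hexadecimal, padded to 48 bits, is 0x2B64D581A8E9.
Split into bytes (most-significant first): 2B 64 D5 81 A8 E9.
In little-endian order the low byte comes first in memory.
So at ascending addresses the bytes are E9 A8 81 D5 64 2B.

E9 A8 81 D5 64 2B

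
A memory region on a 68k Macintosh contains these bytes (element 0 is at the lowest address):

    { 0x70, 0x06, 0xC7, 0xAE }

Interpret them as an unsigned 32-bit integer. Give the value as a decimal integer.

In big-endian order the high byte comes first in memory.
The bytes are already most-significant first: 0x7006C7AE.
0x7006C7AE = 1879492526.

1879492526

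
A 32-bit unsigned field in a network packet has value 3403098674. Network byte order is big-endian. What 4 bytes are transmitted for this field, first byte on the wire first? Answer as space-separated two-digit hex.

CA D7 2A 32

3403098674 in hexadecimal, padded to 32 bits, is 0xCAD72A32.
Split into bytes (most-significant first): CA D7 2A 32.
In big-endian order the high byte comes first in memory.
So the memory order matches the most-significant-first order: CA D7 2A 32.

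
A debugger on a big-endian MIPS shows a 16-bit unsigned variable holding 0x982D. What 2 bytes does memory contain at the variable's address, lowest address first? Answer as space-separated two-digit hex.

Split into bytes (most-significant first): 98 2D.
Big-endian stores the most-significant byte at the lowest address.
So the memory order matches the most-significant-first order: 98 2D.

98 2D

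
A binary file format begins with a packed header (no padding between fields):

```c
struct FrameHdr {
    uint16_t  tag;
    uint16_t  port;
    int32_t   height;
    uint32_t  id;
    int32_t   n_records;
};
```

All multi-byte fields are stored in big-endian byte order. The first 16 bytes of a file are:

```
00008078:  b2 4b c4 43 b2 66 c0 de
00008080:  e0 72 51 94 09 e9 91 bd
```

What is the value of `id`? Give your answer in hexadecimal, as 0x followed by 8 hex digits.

`id` follows `tag` (2 B), `port` (2 B), `height` (4 B), so it starts at offset 2 + 2 + 4 = 8 and occupies 4 bytes.
Bytes at offsets 8..11: E0 72 51 94.
Big-endian stores the most-significant byte at the lowest address.
The bytes are already most-significant first: 0xE0725194.

0xE0725194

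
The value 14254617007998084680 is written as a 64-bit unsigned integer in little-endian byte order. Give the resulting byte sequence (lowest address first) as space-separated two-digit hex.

14254617007998084680 in hexadecimal, padded to 64 bits, is 0xC5D292A502F7A648.
Split into bytes (most-significant first): C5 D2 92 A5 02 F7 A6 48.
Little-endian stores the least-significant byte at the lowest address.
So at ascending addresses the bytes are 48 A6 F7 02 A5 92 D2 C5.

48 A6 F7 02 A5 92 D2 C5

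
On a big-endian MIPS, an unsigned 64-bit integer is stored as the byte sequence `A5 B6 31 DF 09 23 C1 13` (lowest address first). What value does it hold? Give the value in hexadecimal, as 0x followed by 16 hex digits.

Big-endian: lowest address holds the most-significant byte.
The bytes are already most-significant first: 0xA5B631DF0923C113.

0xA5B631DF0923C113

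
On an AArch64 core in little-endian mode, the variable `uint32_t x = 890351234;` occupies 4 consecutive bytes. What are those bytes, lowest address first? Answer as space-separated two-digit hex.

890351234 in hexadecimal, padded to 32 bits, is 0x3511AE82.
Split into bytes (most-significant first): 35 11 AE 82.
Little-endian: lowest address holds the least-significant byte.
So at ascending addresses the bytes are 82 AE 11 35.

82 AE 11 35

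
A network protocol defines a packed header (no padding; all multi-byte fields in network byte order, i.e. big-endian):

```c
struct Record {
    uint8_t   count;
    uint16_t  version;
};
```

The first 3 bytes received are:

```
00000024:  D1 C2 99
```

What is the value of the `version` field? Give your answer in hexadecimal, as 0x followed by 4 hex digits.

`version` follows `count` (1 byte), so it starts at byte offset 1 and occupies 2 bytes.
Bytes at offsets 1..2: C2 99.
Big-endian stores the most-significant byte at the lowest address.
The bytes are already most-significant first: 0xC299.

0xC299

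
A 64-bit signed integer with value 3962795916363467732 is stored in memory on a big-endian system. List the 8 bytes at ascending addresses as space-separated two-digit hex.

3962795916363467732 in hexadecimal, padded to 64 bits, is 0x36FEADE3E0368BD4.
Split into bytes (most-significant first): 36 FE AD E3 E0 36 8B D4.
Big-endian stores the most-significant byte at the lowest address.
So the memory order matches the most-significant-first order: 36 FE AD E3 E0 36 8B D4.

36 FE AD E3 E0 36 8B D4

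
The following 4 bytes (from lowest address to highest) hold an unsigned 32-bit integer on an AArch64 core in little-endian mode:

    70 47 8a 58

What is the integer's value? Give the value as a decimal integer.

Little-endian stores the least-significant byte at the lowest address.
Reassemble most-significant byte first: 58 8A 47 70 → 0x588A4770.
0x588A4770 = 1485457264.

1485457264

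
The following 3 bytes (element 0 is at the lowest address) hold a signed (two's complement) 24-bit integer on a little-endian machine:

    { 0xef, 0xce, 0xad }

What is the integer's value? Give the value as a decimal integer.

-5386513

Little-endian: lowest address holds the least-significant byte.
Reassemble most-significant byte first: AD CE EF → 0xADCEEF.
Top bit is set, so as a signed 24-bit value this is 0xADCEEF − 2^24 = -5386513.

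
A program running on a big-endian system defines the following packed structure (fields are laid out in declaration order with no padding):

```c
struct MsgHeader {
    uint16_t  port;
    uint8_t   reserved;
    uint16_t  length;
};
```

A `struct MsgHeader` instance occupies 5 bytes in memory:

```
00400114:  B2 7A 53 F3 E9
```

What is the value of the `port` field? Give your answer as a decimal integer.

`port` is the first field, at byte offset 0, occupying 2 bytes.
Bytes at offsets 0..1: B2 7A.
In big-endian order the high byte comes first in memory.
The bytes are already most-significant first: 0xB27A.
0xB27A = 45690.

45690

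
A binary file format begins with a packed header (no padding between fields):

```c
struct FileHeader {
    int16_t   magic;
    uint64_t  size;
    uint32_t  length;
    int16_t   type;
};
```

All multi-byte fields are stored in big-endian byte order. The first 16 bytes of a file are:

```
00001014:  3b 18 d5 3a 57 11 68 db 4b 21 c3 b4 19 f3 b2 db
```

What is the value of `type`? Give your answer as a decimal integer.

-19749

`type` follows `magic` (2 B), `size` (8 B), `length` (4 B), so it starts at offset 2 + 8 + 4 = 14 and occupies 2 bytes.
Bytes at offsets 14..15: B2 DB.
In big-endian order the high byte comes first in memory.
The bytes are already most-significant first: 0xB2DB.
Top bit is set, so as a signed 16-bit value this is 0xB2DB − 2^16 = -19749.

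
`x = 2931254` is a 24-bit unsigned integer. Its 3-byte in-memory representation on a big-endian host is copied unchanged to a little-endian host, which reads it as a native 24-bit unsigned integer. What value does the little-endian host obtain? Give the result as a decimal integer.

3586604

2931254 in 24-bit hexadecimal is 0x2CBA36.
Stored big-endian, the bytes at ascending addresses are 2C BA 36.
Read back as little-endian, the first byte is least significant, giving 0x36BA2C.
0x36BA2C = 3586604.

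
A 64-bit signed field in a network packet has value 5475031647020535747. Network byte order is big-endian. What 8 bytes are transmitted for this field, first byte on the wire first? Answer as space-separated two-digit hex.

4B FB 38 46 66 AE 4F C3

5475031647020535747 in hexadecimal, padded to 64 bits, is 0x4BFB384666AE4FC3.
Split into bytes (most-significant first): 4B FB 38 46 66 AE 4F C3.
Big-endian stores the most-significant byte at the lowest address.
So the memory order matches the most-significant-first order: 4B FB 38 46 66 AE 4F C3.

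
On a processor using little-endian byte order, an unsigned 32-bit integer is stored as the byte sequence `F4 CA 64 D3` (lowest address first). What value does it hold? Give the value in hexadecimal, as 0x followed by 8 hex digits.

0xD364CAF4

Little-endian stores the least-significant byte at the lowest address.
Reassemble most-significant byte first: D3 64 CA F4 → 0xD364CAF4.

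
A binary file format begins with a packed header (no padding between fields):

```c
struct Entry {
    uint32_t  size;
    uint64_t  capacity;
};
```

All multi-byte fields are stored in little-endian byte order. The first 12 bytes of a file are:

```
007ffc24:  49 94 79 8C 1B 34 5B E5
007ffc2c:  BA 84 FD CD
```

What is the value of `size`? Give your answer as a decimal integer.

2356778057

`size` is the first field, at byte offset 0, occupying 4 bytes.
Bytes at offsets 0..3: 49 94 79 8C.
Little-endian stores the least-significant byte at the lowest address.
Reassemble most-significant byte first: 8C 79 94 49 → 0x8C799449.
0x8C799449 = 2356778057.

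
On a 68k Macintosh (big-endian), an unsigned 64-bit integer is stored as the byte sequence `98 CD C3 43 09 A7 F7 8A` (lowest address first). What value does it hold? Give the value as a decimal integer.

Big-endian stores the most-significant byte at the lowest address.
The bytes are already most-significant first: 0x98CDC34309A7F78A.
0x98CDC34309A7F78A = 11010671356682958730.

11010671356682958730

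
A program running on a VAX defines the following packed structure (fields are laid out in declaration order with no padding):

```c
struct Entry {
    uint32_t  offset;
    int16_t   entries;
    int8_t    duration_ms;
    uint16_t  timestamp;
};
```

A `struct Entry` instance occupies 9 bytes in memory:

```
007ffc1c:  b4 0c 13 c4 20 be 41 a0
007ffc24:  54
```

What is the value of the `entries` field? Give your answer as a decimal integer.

`entries` follows `offset` (4 bytes), so it starts at byte offset 4 and occupies 2 bytes.
Bytes at offsets 4..5: 20 BE.
In little-endian order the low byte comes first in memory.
Reassemble most-significant byte first: BE 20 → 0xBE20.
Top bit is set, so as a signed 16-bit value this is 0xBE20 − 2^16 = -16864.

-16864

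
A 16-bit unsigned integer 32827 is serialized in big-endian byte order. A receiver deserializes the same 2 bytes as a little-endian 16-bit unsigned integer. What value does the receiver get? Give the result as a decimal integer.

32827 in 16-bit hexadecimal is 0x803B.
Stored big-endian, the bytes at ascending addresses are 80 3B.
Read back as little-endian, the first byte is least significant, giving 0x3B80.
0x3B80 = 15232.

15232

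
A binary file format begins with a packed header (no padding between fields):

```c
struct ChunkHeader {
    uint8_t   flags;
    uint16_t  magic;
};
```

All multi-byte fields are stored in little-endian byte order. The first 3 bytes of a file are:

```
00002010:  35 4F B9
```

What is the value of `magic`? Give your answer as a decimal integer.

47439

`magic` follows `flags` (1 byte), so it starts at byte offset 1 and occupies 2 bytes.
Bytes at offsets 1..2: 4F B9.
In little-endian order the low byte comes first in memory.
Reassemble most-significant byte first: B9 4F → 0xB94F.
0xB94F = 47439.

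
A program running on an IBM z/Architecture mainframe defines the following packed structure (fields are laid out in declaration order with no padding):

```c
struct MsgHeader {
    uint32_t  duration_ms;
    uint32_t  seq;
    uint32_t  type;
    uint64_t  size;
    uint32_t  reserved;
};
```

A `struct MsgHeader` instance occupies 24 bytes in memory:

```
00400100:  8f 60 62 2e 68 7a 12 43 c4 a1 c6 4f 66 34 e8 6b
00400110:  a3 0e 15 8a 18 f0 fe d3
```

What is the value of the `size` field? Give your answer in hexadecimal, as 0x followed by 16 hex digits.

`size` follows `duration_ms` (4 B), `seq` (4 B), `type` (4 B), so it starts at offset 4 + 4 + 4 = 12 and occupies 8 bytes.
Bytes at offsets 12..19: 66 34 E8 6B A3 0E 15 8A.
Big-endian: lowest address holds the most-significant byte.
The bytes are already most-significant first: 0x6634E86BA30E158A.

0x6634E86BA30E158A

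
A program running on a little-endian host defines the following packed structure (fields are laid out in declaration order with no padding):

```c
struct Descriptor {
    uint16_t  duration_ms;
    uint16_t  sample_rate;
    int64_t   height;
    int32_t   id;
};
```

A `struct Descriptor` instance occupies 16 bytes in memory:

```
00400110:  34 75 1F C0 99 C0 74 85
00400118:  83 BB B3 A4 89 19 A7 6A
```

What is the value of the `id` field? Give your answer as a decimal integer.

1789335945

`id` follows `duration_ms` (2 B), `sample_rate` (2 B), `height` (8 B), so it starts at offset 2 + 2 + 8 = 12 and occupies 4 bytes.
Bytes at offsets 12..15: 89 19 A7 6A.
Little-endian stores the least-significant byte at the lowest address.
Reassemble most-significant byte first: 6A A7 19 89 → 0x6AA71989.
0x6AA71989 = 1789335945.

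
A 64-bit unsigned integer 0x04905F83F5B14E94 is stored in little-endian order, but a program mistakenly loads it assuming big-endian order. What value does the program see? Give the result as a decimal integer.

Stored little-endian, the bytes at ascending addresses are 94 4E B1 F5 83 5F 90 04.
Read back as big-endian, the last byte is least significant, giving 0x944EB1F5835F9004.
0x944EB1F5835F9004 = 10686674633825947652.

10686674633825947652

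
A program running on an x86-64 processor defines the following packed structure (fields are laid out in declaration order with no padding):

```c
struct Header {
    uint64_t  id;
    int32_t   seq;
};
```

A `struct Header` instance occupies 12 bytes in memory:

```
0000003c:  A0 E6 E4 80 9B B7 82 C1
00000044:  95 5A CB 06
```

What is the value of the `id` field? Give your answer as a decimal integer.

`id` is the first field, at byte offset 0, occupying 8 bytes.
Bytes at offsets 0..7: A0 E6 E4 80 9B B7 82 C1.
In little-endian order the low byte comes first in memory.
Reassemble most-significant byte first: C1 82 B7 9B 80 E4 E6 A0 → 0xC182B79B80E4E6A0.
0xC182B79B80E4E6A0 = 13943909274802775712.

13943909274802775712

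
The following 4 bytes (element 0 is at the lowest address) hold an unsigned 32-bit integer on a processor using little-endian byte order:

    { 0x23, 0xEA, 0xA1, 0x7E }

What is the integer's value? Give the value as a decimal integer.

Little-endian: lowest address holds the least-significant byte.
Reassemble most-significant byte first: 7E A1 EA 23 → 0x7EA1EA23.
0x7EA1EA23 = 2124540451.

2124540451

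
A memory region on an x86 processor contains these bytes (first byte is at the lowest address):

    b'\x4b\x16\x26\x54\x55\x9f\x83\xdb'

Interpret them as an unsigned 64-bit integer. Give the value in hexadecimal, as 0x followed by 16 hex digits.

0xDB839F555426164B

Little-endian stores the least-significant byte at the lowest address.
Reassemble most-significant byte first: DB 83 9F 55 54 26 16 4B → 0xDB839F555426164B.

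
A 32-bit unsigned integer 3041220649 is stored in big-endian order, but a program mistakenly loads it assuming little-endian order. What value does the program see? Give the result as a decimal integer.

3041220649 in 32-bit hexadecimal is 0xB5455829.
Stored big-endian, the bytes at ascending addresses are B5 45 58 29.
Read back as little-endian, the first byte is least significant, giving 0x295845B5.
0x295845B5 = 693650869.

693650869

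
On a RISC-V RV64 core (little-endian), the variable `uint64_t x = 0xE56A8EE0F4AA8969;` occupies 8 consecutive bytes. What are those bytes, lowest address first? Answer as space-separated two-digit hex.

Split into bytes (most-significant first): E5 6A 8E E0 F4 AA 89 69.
Little-endian stores the least-significant byte at the lowest address.
So at ascending addresses the bytes are 69 89 AA F4 E0 8E 6A E5.

69 89 AA F4 E0 8E 6A E5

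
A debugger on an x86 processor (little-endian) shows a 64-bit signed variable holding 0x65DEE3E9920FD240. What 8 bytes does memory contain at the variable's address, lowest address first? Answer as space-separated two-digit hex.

40 D2 0F 92 E9 E3 DE 65

Split into bytes (most-significant first): 65 DE E3 E9 92 0F D2 40.
In little-endian order the low byte comes first in memory.
So at ascending addresses the bytes are 40 D2 0F 92 E9 E3 DE 65.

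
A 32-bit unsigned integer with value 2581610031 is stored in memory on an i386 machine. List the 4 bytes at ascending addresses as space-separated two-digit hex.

2F 3E E0 99

2581610031 in hexadecimal, padded to 32 bits, is 0x99E03E2F.
Split into bytes (most-significant first): 99 E0 3E 2F.
Little-endian stores the least-significant byte at the lowest address.
So at ascending addresses the bytes are 2F 3E E0 99.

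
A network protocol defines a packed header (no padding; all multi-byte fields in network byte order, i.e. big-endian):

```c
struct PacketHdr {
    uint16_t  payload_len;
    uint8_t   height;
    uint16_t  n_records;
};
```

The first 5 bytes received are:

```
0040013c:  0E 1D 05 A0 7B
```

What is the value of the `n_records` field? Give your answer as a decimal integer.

`n_records` follows `payload_len` (2 B), `height` (1 B), so it starts at offset 2 + 1 = 3 and occupies 2 bytes.
Bytes at offsets 3..4: A0 7B.
Big-endian: lowest address holds the most-significant byte.
The bytes are already most-significant first: 0xA07B.
0xA07B = 41083.

41083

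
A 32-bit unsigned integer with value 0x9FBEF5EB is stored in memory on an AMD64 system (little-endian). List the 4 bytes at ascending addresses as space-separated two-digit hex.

Split into bytes (most-significant first): 9F BE F5 EB.
In little-endian order the low byte comes first in memory.
So at ascending addresses the bytes are EB F5 BE 9F.

EB F5 BE 9F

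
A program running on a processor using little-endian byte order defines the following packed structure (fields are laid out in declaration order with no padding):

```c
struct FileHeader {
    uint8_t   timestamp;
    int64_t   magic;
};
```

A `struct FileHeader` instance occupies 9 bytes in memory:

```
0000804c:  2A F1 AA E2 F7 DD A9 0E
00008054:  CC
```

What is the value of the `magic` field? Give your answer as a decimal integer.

`magic` follows `timestamp` (1 byte), so it starts at byte offset 1 and occupies 8 bytes.
Bytes at offsets 1..8: F1 AA E2 F7 DD A9 0E CC.
In little-endian order the low byte comes first in memory.
Reassemble most-significant byte first: CC 0E A9 DD F7 E2 AA F1 → 0xCC0EA9DDF7E2AAF1.
Top bit is set, so as a signed 64-bit value this is 0xCC0EA9DDF7E2AAF1 − 2^64 = -3742867469486609679.

-3742867469486609679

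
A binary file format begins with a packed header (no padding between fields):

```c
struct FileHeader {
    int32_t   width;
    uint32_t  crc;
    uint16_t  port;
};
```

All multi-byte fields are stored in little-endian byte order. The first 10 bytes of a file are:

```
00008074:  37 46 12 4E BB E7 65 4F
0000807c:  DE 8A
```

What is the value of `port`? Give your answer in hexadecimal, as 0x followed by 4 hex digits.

0x8ADE

`port` follows `width` (4 B), `crc` (4 B), so it starts at offset 4 + 4 = 8 and occupies 2 bytes.
Bytes at offsets 8..9: DE 8A.
Little-endian stores the least-significant byte at the lowest address.
Reassemble most-significant byte first: 8A DE → 0x8ADE.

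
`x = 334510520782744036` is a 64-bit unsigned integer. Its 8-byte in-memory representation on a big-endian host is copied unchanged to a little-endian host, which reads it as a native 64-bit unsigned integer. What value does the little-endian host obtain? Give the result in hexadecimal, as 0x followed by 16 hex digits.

334510520782744036 in 64-bit hexadecimal is 0x04A46B8BDCE2E9E4.
Stored big-endian, the bytes at ascending addresses are 04 A4 6B 8B DC E2 E9 E4.
Read back as little-endian, the first byte is least significant, giving 0xE4E9E2DC8B6BA404.

0xE4E9E2DC8B6BA404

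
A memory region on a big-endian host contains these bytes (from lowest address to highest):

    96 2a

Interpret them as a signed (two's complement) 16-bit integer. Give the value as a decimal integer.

In big-endian order the high byte comes first in memory.
The bytes are already most-significant first: 0x962A.
Top bit is set, so as a signed 16-bit value this is 0x962A − 2^16 = -27094.

-27094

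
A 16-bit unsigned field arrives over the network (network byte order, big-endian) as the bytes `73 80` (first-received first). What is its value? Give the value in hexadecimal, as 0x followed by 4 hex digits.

0x7380

Big-endian: lowest address holds the most-significant byte.
The bytes are already most-significant first: 0x7380.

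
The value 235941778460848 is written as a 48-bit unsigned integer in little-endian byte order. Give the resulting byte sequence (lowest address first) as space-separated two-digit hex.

B0 90 E4 79 96 D6

235941778460848 in hexadecimal, padded to 48 bits, is 0xD69679E490B0.
Split into bytes (most-significant first): D6 96 79 E4 90 B0.
Little-endian stores the least-significant byte at the lowest address.
So at ascending addresses the bytes are B0 90 E4 79 96 D6.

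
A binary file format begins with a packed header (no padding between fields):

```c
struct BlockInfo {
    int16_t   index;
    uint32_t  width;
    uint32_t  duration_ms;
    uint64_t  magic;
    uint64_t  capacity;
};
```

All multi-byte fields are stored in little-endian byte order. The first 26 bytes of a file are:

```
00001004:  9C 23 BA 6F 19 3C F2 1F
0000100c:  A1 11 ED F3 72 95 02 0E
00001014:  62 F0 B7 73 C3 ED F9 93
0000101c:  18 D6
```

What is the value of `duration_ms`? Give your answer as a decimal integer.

`duration_ms` follows `index` (2 B), `width` (4 B), so it starts at offset 2 + 4 = 6 and occupies 4 bytes.
Bytes at offsets 6..9: F2 1F A1 11.
Little-endian stores the least-significant byte at the lowest address.
Reassemble most-significant byte first: 11 A1 1F F2 → 0x11A11FF2.
0x11A11FF2 = 295772146.

295772146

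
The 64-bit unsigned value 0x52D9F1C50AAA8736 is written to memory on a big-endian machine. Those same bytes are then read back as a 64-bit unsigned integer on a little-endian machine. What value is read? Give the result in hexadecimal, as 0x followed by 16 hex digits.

Stored big-endian, the bytes at ascending addresses are 52 D9 F1 C5 0A AA 87 36.
Read back as little-endian, the first byte is least significant, giving 0x3687AA0AC5F1D952.

0x3687AA0AC5F1D952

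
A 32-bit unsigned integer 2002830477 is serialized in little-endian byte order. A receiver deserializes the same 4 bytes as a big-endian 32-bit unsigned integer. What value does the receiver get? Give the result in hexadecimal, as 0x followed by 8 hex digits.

2002830477 in 32-bit hexadecimal is 0x7760C48D.
Stored little-endian, the bytes at ascending addresses are 8D C4 60 77.
Read back as big-endian, the last byte is least significant, giving 0x8DC46077.

0x8DC46077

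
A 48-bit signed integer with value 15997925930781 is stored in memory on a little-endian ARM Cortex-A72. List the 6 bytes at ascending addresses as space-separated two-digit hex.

1D 37 B1 CE 8C 0E

15997925930781 in hexadecimal, padded to 48 bits, is 0x0E8CCEB1371D.
Split into bytes (most-significant first): 0E 8C CE B1 37 1D.
Little-endian stores the least-significant byte at the lowest address.
So at ascending addresses the bytes are 1D 37 B1 CE 8C 0E.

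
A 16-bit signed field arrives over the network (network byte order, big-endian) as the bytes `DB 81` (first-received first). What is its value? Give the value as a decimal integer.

Big-endian stores the most-significant byte at the lowest address.
The bytes are already most-significant first: 0xDB81.
Top bit is set, so as a signed 16-bit value this is 0xDB81 − 2^16 = -9343.

-9343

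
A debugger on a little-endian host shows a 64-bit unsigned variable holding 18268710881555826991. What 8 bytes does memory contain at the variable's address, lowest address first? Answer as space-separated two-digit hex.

2F C9 72 47 C1 7F 87 FD

18268710881555826991 in hexadecimal, padded to 64 bits, is 0xFD877FC14772C92F.
Split into bytes (most-significant first): FD 87 7F C1 47 72 C9 2F.
Little-endian stores the least-significant byte at the lowest address.
So at ascending addresses the bytes are 2F C9 72 47 C1 7F 87 FD.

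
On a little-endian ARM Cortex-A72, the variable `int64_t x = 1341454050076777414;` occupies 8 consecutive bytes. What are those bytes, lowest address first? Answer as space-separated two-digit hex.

1341454050076777414 in hexadecimal, padded to 64 bits, is 0x129DCD59E955DBC6.
Split into bytes (most-significant first): 12 9D CD 59 E9 55 DB C6.
In little-endian order the low byte comes first in memory.
So at ascending addresses the bytes are C6 DB 55 E9 59 CD 9D 12.

C6 DB 55 E9 59 CD 9D 12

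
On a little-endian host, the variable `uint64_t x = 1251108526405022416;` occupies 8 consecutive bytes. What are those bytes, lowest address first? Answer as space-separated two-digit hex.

D0 72 D5 7B 93 D4 5C 11

1251108526405022416 in hexadecimal, padded to 64 bits, is 0x115CD4937BD572D0.
Split into bytes (most-significant first): 11 5C D4 93 7B D5 72 D0.
In little-endian order the low byte comes first in memory.
So at ascending addresses the bytes are D0 72 D5 7B 93 D4 5C 11.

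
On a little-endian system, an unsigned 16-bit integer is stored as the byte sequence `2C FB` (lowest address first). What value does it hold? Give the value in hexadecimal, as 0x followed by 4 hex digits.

Little-endian stores the least-significant byte at the lowest address.
Reassemble most-significant byte first: FB 2C → 0xFB2C.

0xFB2C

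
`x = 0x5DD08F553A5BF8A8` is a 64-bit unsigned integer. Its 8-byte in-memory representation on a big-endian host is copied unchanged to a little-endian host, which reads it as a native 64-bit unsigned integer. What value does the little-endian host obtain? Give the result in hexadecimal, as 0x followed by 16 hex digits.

Stored big-endian, the bytes at ascending addresses are 5D D0 8F 55 3A 5B F8 A8.
Read back as little-endian, the first byte is least significant, giving 0xA8F85B3A558FD05D.

0xA8F85B3A558FD05D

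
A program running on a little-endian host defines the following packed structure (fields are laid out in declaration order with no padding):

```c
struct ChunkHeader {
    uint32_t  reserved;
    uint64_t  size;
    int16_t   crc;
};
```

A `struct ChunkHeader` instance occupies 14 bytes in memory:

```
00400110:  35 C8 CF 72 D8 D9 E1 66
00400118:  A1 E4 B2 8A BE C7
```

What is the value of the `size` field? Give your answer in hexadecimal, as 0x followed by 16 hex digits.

`size` follows `reserved` (4 bytes), so it starts at byte offset 4 and occupies 8 bytes.
Bytes at offsets 4..11: D8 D9 E1 66 A1 E4 B2 8A.
Little-endian stores the least-significant byte at the lowest address.
Reassemble most-significant byte first: 8A B2 E4 A1 66 E1 D9 D8 → 0x8AB2E4A166E1D9D8.

0x8AB2E4A166E1D9D8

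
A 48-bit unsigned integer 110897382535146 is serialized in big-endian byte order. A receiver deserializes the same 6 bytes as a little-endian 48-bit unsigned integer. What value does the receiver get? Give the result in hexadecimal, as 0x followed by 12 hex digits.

110897382535146 in 48-bit hexadecimal is 0x64DC4F17AFEA.
Stored big-endian, the bytes at ascending addresses are 64 DC 4F 17 AF EA.
Read back as little-endian, the first byte is least significant, giving 0xEAAF174FDC64.

0xEAAF174FDC64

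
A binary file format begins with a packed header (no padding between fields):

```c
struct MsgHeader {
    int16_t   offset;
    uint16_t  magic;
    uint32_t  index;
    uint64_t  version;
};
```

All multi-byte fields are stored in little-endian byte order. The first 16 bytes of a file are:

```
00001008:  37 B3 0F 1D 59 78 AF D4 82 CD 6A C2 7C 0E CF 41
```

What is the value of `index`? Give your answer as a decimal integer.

`index` follows `offset` (2 B), `magic` (2 B), so it starts at offset 2 + 2 = 4 and occupies 4 bytes.
Bytes at offsets 4..7: 59 78 AF D4.
In little-endian order the low byte comes first in memory.
Reassemble most-significant byte first: D4 AF 78 59 → 0xD4AF7859.
0xD4AF7859 = 3568269401.

3568269401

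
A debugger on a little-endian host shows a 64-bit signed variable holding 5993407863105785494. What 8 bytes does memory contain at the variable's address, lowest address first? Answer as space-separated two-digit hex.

96 0E 74 72 B2 DC 2C 53

5993407863105785494 in hexadecimal, padded to 64 bits, is 0x532CDCB272740E96.
Split into bytes (most-significant first): 53 2C DC B2 72 74 0E 96.
Little-endian stores the least-significant byte at the lowest address.
So at ascending addresses the bytes are 96 0E 74 72 B2 DC 2C 53.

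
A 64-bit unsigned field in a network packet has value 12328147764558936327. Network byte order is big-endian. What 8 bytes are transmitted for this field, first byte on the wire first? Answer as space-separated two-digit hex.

12328147764558936327 in hexadecimal, padded to 64 bits, is 0xAB166113150FB907.
Split into bytes (most-significant first): AB 16 61 13 15 0F B9 07.
Big-endian stores the most-significant byte at the lowest address.
So the memory order matches the most-significant-first order: AB 16 61 13 15 0F B9 07.

AB 16 61 13 15 0F B9 07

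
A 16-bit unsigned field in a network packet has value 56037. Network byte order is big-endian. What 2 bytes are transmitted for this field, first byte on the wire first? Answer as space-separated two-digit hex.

56037 in hexadecimal, padded to 16 bits, is 0xDAE5.
Split into bytes (most-significant first): DA E5.
Big-endian: lowest address holds the most-significant byte.
So the memory order matches the most-significant-first order: DA E5.

DA E5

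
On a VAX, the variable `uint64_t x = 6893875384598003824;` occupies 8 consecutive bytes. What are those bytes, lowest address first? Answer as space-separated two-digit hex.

6893875384598003824 in hexadecimal, padded to 64 bits, is 0x5FABF72310C60070.
Split into bytes (most-significant first): 5F AB F7 23 10 C6 00 70.
In little-endian order the low byte comes first in memory.
So at ascending addresses the bytes are 70 00 C6 10 23 F7 AB 5F.

70 00 C6 10 23 F7 AB 5F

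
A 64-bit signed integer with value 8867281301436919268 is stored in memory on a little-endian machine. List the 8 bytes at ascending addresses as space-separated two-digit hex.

8867281301436919268 in hexadecimal, padded to 64 bits, is 0x7B0EE95CDF9C6DE4.
Split into bytes (most-significant first): 7B 0E E9 5C DF 9C 6D E4.
Little-endian stores the least-significant byte at the lowest address.
So at ascending addresses the bytes are E4 6D 9C DF 5C E9 0E 7B.

E4 6D 9C DF 5C E9 0E 7B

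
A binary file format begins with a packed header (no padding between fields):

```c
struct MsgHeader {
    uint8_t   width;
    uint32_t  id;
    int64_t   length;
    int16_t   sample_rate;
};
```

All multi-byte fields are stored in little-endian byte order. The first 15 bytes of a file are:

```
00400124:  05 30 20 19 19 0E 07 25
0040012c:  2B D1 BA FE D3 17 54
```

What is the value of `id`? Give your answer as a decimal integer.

421077040

`id` follows `width` (1 byte), so it starts at byte offset 1 and occupies 4 bytes.
Bytes at offsets 1..4: 30 20 19 19.
In little-endian order the low byte comes first in memory.
Reassemble most-significant byte first: 19 19 20 30 → 0x19192030.
0x19192030 = 421077040.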